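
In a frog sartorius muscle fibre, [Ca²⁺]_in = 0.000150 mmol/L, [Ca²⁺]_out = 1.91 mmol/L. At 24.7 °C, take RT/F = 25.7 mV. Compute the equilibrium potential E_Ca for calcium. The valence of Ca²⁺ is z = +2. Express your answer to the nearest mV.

E = (25.7/z) · ln([Ca²⁺]_out/[Ca²⁺]_in) with z = +2.
= (25.7/2) · ln(1.91/0.000150) = 12.85 · ln(1.273e+04)
= 12.85 · (9.4520) = 121.46 mV

121 mV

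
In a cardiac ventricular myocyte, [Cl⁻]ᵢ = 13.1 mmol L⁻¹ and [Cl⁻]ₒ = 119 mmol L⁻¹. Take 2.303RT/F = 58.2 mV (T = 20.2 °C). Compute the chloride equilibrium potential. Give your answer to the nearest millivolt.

E = (58.2/z) · log₁₀([Cl⁻]_out/[Cl⁻]_in) with z = -1.
For an anion, dividing by z = -1 reverses the sign.
= (58.2/-1) · log₁₀(119/13.1) = -58.20 · log₁₀(9.084)
= -58.20 · (0.9583) = -55.77 mV

-56 mV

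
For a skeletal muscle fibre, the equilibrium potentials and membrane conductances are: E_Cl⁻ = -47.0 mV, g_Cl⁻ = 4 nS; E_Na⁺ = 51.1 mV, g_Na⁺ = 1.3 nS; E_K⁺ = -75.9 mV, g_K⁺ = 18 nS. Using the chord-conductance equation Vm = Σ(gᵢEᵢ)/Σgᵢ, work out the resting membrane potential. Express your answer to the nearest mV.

Σ gᵢEᵢ = 4·(-47.0) + 1.3·(51.1) + 18·(-75.9) = -1487.77
Σ gᵢ = 4 + 1.3 + 18 = 23.3
Vm = -1487.77 / 23.3 = -63.85 mV

-64 mV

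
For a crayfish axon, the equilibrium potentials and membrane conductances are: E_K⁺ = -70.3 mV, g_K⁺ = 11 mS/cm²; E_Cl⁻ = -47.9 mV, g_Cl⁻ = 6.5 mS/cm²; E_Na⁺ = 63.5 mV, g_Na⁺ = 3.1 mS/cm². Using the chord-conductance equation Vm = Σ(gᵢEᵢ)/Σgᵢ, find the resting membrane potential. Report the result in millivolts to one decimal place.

Σ gᵢEᵢ = 11·(-70.3) + 6.5·(-47.9) + 3.1·(63.5) = -887.80
Σ gᵢ = 11 + 6.5 + 3.1 = 20.6
Vm = -887.80 / 20.6 = -43.10 mV

-43.1 mV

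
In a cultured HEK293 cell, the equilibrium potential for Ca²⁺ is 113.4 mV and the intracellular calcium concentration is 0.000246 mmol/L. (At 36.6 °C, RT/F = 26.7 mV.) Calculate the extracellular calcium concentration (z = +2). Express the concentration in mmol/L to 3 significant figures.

1.20 mmol/L

Nernst: E = (26.7/2) · ln([out]/[in]), so ln([out]/[in]) = 113.4 × 2 / 26.7 = 8.4944.
[out]/[in] = e^(8.4944) = 4887.
[out] = 4887 × 0.000246 = 1.202 mmol/L.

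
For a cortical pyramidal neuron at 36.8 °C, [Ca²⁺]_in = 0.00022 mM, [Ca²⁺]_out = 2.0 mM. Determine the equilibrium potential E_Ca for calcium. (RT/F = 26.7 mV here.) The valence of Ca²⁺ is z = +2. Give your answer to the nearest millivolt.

E = (26.7/z) · ln([Ca²⁺]_out/[Ca²⁺]_in) with z = +2.
= (26.7/2) · ln(2.0/0.00022) = 13.35 · ln(9091)
= 13.35 · (9.1150) = 121.69 mV

122 mV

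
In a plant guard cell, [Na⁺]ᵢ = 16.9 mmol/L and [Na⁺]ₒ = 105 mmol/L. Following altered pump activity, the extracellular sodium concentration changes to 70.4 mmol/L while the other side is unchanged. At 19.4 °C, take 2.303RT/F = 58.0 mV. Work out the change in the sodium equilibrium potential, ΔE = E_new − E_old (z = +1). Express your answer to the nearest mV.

-10 mV

E_old = (58.0/1)·log₁₀(105/16.9) = 46.01 mV
E_new = (58.0/1)·log₁₀(70.4/16.9) = 35.94 mV
ΔE = 35.94 − (46.01) = -10.07 mV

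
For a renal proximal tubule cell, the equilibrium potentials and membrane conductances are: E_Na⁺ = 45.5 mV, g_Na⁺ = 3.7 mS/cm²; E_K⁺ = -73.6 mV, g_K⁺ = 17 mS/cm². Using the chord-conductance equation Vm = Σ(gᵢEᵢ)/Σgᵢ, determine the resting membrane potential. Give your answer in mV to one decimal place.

-52.3 mV

Σ gᵢEᵢ = 3.7·(45.5) + 17·(-73.6) = -1082.85
Σ gᵢ = 3.7 + 17 = 20.7
Vm = -1082.85 / 20.7 = -52.31 mV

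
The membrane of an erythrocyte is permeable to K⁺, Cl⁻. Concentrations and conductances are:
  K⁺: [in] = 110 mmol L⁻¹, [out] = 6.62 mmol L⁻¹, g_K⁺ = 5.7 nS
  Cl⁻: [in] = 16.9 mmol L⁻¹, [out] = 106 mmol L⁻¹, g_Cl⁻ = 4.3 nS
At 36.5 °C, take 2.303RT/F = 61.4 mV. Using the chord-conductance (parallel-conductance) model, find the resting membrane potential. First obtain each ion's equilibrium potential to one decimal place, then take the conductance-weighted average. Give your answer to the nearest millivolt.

E_K⁺ = (61.4/1)·log₁₀(6.62/110) = -74.9 mV
E_Cl⁻ = (61.4/-1)·log₁₀(106/16.9) = -49.0 mV
Vm = (Σ gᵢEᵢ)/(Σ gᵢ) = (5.7·-74.9 + 4.3·-49.0) / (5.7 + 4.3)
= -637.63 / 10 = -63.76 mV

-64 mV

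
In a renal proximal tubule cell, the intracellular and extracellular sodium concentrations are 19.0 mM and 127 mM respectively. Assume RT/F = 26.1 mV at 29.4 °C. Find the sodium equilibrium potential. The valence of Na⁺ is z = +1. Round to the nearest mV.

50 mV

E = (26.1/z) · ln([Na⁺]_out/[Na⁺]_in) with z = +1.
= (26.1/1) · ln(127/19.0) = 26.10 · ln(6.684)
= 26.10 · (1.8997) = 49.58 mV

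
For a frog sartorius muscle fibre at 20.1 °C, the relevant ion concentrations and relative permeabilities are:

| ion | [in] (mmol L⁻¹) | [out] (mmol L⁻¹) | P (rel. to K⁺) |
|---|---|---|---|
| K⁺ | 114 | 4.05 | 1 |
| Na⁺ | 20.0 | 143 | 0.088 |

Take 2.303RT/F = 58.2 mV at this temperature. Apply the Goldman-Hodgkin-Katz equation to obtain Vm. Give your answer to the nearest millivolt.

-49 mV

Vm = 58.2 · log₁₀[(Σ P·[cation]ₒ + Σ P·[anion]ᵢ) / (Σ P·[cation]ᵢ + Σ P·[anion]ₒ)]
Numerator = 1×4.05 + 0.088×143 = 16.63
Denominator = 1×114 + 0.088×20.0 = 115.8
Vm = 58.2 · log₁₀(0.14369) = 58.2 × (-0.8426) = -49.04 mV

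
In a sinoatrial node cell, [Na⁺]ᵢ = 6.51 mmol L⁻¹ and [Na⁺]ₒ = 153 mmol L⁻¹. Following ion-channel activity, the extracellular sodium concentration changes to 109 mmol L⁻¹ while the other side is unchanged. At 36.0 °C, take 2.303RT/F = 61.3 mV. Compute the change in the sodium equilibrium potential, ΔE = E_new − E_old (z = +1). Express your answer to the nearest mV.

-9 mV

E_old = (61.3/1)·log₁₀(153/6.51) = 84.05 mV
E_new = (61.3/1)·log₁₀(109/6.51) = 75.02 mV
ΔE = 75.02 − (84.05) = -9.03 mV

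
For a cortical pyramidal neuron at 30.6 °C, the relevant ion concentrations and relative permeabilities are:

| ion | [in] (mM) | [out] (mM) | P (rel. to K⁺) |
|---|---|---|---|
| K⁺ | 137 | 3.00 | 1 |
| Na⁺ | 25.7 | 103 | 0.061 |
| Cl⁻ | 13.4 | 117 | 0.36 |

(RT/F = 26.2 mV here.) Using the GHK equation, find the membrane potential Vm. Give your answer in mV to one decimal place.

-66.8 mV

Vm = 26.2 · ln[(Σ P·[cation]ₒ + Σ P·[anion]ᵢ) / (Σ P·[cation]ᵢ + Σ P·[anion]ₒ)]
Numerator = 1×3.00 + 0.061×103 + 0.36×13.4 = 14.11
Denominator = 1×137 + 0.061×25.7 + 0.36×117 = 180.7
Vm = 26.2 · ln(0.078074) = 26.2 × (-2.5501) = -66.81 mV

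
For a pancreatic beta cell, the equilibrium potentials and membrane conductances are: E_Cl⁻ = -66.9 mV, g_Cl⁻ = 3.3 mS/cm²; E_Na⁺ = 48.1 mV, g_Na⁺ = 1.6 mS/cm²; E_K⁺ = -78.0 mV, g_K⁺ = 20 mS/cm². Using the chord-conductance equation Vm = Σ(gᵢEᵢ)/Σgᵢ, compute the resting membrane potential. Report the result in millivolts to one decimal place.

-68.4 mV

Σ gᵢEᵢ = 3.3·(-66.9) + 1.6·(48.1) + 20·(-78.0) = -1703.81
Σ gᵢ = 3.3 + 1.6 + 20 = 24.9
Vm = -1703.81 / 24.9 = -68.43 mV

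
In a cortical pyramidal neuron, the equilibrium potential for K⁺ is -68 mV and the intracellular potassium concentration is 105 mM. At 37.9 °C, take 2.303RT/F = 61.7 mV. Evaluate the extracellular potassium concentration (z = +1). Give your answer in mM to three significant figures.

Nernst: E = (61.7/1) · log₁₀([out]/[in]), so log₁₀([out]/[in]) = -68.0 × 1 / 61.7 = -1.1021.
[out]/[in] = 10^(-1.1021) = 0.07905.
[out] = 0.07905 × 105 = 8.3 mM.

8.30 mM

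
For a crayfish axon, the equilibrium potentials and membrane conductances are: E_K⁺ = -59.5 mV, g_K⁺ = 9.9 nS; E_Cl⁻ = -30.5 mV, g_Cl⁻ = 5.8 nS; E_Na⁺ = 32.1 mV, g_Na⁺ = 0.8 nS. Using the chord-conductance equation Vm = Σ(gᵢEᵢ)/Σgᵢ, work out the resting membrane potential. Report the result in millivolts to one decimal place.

-44.9 mV

Σ gᵢEᵢ = 9.9·(-59.5) + 5.8·(-30.5) + 0.8·(32.1) = -740.27
Σ gᵢ = 9.9 + 5.8 + 0.8 = 16.5
Vm = -740.27 / 16.5 = -44.86 mV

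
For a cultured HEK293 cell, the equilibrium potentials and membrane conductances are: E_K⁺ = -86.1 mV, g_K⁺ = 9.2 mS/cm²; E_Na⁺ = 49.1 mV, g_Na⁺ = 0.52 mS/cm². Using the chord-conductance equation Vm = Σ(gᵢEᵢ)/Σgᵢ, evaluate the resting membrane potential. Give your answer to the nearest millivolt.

-79 mV

Σ gᵢEᵢ = 9.2·(-86.1) + 0.52·(49.1) = -766.59
Σ gᵢ = 9.2 + 0.52 = 9.72
Vm = -766.59 / 9.72 = -78.87 mV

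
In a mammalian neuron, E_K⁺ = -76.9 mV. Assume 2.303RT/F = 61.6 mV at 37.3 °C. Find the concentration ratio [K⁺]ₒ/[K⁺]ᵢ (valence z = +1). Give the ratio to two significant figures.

log₁₀([out]/[in]) = E·z/(61.6) = -76.9 × 1 / 61.6 = -1.2484
[out]/[in] = 10^(-1.2484) = 0.05644

0.056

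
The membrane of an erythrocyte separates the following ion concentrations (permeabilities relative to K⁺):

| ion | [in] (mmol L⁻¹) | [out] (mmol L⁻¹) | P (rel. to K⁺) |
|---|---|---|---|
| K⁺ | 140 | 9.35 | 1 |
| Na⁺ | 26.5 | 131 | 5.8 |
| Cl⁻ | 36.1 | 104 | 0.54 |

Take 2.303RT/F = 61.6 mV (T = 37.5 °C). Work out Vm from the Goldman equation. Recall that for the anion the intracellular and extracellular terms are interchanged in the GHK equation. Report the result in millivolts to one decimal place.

Vm = 61.6 · log₁₀[(Σ P·[cation]ₒ + Σ P·[anion]ᵢ) / (Σ P·[cation]ᵢ + Σ P·[anion]ₒ)]
Numerator = 1×9.35 + 5.8×131 + 0.54×36.1 = 788.6
Denominator = 1×140 + 5.8×26.5 + 0.54×104 = 349.9
Vm = 61.6 · log₁₀(2.2542) = 61.6 × (0.3530) = 21.74 mV

21.7 mV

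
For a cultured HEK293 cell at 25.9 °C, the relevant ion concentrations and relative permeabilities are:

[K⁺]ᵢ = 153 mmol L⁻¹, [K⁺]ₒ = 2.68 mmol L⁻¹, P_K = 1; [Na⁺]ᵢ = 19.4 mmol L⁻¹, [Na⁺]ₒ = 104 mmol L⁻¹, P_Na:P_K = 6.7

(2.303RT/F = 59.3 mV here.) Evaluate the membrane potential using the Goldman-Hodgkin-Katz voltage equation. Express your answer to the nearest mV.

Vm = 59.3 · log₁₀[(Σ P·[cation]ₒ + Σ P·[anion]ᵢ) / (Σ P·[cation]ᵢ + Σ P·[anion]ₒ)]
Numerator = 1×2.68 + 6.7×104 = 699.5
Denominator = 1×153 + 6.7×19.4 = 283
Vm = 59.3 · log₁₀(2.4718) = 59.3 × (0.3930) = 23.31 mV

23 mV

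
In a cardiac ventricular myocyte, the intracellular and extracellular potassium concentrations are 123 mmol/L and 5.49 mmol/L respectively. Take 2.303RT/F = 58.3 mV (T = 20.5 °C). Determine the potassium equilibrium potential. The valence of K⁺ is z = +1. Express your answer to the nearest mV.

E = (58.3/z) · log₁₀([K⁺]_out/[K⁺]_in) with z = +1.
= (58.3/1) · log₁₀(5.49/123) = 58.30 · log₁₀(0.04463)
= 58.30 · (-1.3503) = -78.72 mV

-79 mV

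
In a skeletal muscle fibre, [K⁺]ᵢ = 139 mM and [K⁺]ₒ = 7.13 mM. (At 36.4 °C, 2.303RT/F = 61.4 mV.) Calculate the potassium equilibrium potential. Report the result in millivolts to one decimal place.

-79.2 mV

E = (61.4/z) · log₁₀([K⁺]_out/[K⁺]_in) with z = +1.
= (61.4/1) · log₁₀(7.13/139) = 61.40 · log₁₀(0.05129)
= 61.40 · (-1.2899) = -79.20 mV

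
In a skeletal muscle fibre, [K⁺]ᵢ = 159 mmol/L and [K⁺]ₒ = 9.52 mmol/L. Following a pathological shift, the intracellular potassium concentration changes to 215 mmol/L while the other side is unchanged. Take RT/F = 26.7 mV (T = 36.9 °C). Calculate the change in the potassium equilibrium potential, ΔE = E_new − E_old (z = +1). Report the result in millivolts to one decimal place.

E_old = (26.7/1)·ln(9.52/159) = -75.17 mV
E_new = (26.7/1)·ln(9.52/215) = -83.23 mV
ΔE = -83.23 − (-75.17) = -8.06 mV

-8.1 mV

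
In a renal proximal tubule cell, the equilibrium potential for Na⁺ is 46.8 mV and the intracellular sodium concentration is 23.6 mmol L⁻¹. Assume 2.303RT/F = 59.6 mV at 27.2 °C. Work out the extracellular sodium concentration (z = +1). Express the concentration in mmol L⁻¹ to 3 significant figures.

144 mmol L⁻¹

Nernst: E = (59.6/1) · log₁₀([out]/[in]), so log₁₀([out]/[in]) = 46.8 × 1 / 59.6 = 0.7852.
[out]/[in] = 10^(0.7852) = 6.099.
[out] = 6.099 × 23.6 = 143.9 mmol L⁻¹.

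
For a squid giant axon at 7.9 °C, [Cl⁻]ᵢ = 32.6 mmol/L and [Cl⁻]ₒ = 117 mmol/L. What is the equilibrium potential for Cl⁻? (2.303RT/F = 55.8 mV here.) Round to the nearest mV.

E = (55.8/z) · log₁₀([Cl⁻]_out/[Cl⁻]_in) with z = -1.
For an anion, dividing by z = -1 reverses the sign.
= (55.8/-1) · log₁₀(117/32.6) = -55.80 · log₁₀(3.589)
= -55.80 · (0.5550) = -30.97 mV

-31 mV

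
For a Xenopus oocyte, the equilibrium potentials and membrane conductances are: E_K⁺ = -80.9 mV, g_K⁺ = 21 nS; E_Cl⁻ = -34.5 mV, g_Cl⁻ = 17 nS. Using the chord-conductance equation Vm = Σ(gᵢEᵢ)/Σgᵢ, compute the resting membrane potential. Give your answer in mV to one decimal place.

-60.1 mV

Σ gᵢEᵢ = 21·(-80.9) + 17·(-34.5) = -2285.40
Σ gᵢ = 21 + 17 = 38
Vm = -2285.40 / 38 = -60.14 mV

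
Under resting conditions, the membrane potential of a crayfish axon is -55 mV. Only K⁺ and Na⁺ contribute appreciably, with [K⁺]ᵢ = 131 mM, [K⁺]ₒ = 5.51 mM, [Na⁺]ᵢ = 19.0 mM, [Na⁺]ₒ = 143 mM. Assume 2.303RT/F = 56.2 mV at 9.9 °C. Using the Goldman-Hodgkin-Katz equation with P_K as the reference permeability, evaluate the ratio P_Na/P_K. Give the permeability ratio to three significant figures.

Let α = P_Na/P_K. GHK: Vm = 56.2·log₁₀[(Kₒ + α·Naₒ)/(Kᵢ + α·Naᵢ)].
10^(Vm/56.2) = 10^(-55.0/56.2) = 0.10504
So 0.10504·(Kᵢ + α·Naᵢ) = Kₒ + α·Naₒ → α = (0.10504·131.0 − 5.51) / (143.0 − 0.10504·19.0)
α = (13.76 − 5.51) / (143.0 − 1.996) = 8.25/141 = 0.05851

0.0585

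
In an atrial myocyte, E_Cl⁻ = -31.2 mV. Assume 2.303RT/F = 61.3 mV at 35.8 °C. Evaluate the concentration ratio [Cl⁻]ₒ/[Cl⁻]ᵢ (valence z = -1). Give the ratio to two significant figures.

log₁₀([out]/[in]) = E·z/(61.3) = -31.2 × -1 / 61.3 = 0.5090
[out]/[in] = 10^(0.5090) = 3.228

3.2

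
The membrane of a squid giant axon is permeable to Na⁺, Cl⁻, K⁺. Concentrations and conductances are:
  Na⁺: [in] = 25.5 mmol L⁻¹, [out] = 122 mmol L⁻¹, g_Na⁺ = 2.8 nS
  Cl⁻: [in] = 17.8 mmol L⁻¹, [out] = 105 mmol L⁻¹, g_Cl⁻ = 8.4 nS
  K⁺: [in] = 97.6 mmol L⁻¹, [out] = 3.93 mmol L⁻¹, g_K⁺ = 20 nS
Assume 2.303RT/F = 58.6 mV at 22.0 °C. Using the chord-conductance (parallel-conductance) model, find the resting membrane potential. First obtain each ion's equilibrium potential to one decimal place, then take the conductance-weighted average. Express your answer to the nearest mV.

E_Na⁺ = (58.6/1)·log₁₀(122/25.5) = 39.8 mV
E_Cl⁻ = (58.6/-1)·log₁₀(105/17.8) = -45.2 mV
E_K⁺ = (58.6/1)·log₁₀(3.93/97.6) = -81.8 mV
Vm = (Σ gᵢEᵢ)/(Σ gᵢ) = (2.8·39.8 + 8.4·-45.2 + 20·-81.8) / (2.8 + 8.4 + 20)
= -1904.24 / 31.2 = -61.03 mV

-61 mV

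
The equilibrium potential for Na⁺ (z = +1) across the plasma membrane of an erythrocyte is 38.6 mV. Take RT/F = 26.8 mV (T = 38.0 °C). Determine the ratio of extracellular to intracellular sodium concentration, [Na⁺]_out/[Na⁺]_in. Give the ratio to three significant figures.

ln([out]/[in]) = E·z/(26.8) = 38.6 × 1 / 26.8 = 1.4403
[out]/[in] = e^(1.4403) = 4.222

4.22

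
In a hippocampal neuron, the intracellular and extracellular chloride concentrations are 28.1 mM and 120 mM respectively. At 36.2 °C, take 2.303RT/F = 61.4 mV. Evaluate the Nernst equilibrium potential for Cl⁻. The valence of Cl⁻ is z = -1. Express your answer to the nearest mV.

E = (61.4/z) · log₁₀([Cl⁻]_out/[Cl⁻]_in) with z = -1.
For an anion, dividing by z = -1 reverses the sign.
= (61.4/-1) · log₁₀(120/28.1) = -61.40 · log₁₀(4.27)
= -61.40 · (0.6305) = -38.71 mV

-39 mV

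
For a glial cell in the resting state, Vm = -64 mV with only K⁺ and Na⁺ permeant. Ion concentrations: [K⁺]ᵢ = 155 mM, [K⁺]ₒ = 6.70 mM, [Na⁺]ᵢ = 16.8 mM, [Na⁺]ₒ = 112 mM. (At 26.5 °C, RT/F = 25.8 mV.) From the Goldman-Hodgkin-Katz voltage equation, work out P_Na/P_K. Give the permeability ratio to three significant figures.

0.0567

Let α = P_Na/P_K. GHK: Vm = 25.8·ln[(Kₒ + α·Naₒ)/(Kᵢ + α·Naᵢ)].
e^(Vm/25.8) = e^(-64.0/25.8) = 0.083691
So 0.083691·(Kᵢ + α·Naᵢ) = Kₒ + α·Naₒ → α = (0.083691·155.0 − 6.7) / (112.0 − 0.083691·16.8)
α = (12.97 − 6.7) / (112.0 − 1.406) = 6.272/110.6 = 0.05671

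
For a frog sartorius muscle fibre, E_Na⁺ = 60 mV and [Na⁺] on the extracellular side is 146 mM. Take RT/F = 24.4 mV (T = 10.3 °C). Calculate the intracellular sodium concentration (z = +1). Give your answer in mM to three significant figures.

Nernst: E = (24.4/1) · ln([out]/[in]), so ln([out]/[in]) = 60.0 × 1 / 24.4 = 2.4590.
[out]/[in] = e^(2.4590) = 11.69.
[in] = 146 / 11.69 = 12.49 mM.

12.5 mM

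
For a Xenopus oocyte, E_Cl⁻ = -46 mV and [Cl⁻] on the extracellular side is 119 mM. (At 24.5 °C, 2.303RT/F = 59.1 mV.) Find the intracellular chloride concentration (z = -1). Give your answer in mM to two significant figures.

20 mM

Nernst: E = (59.1/-1) · log₁₀([out]/[in]), so log₁₀([out]/[in]) = -46.0 × -1 / 59.1 = 0.7783.
[out]/[in] = 10^(0.7783) = 6.003.
[in] = 119 / 6.003 = 19.82 mM.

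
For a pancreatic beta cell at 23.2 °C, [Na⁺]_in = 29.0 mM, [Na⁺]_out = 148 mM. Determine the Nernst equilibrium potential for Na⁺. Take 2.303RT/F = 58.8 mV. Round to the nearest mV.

42 mV

E = (58.8/z) · log₁₀([Na⁺]_out/[Na⁺]_in) with z = +1.
= (58.8/1) · log₁₀(148/29.0) = 58.80 · log₁₀(5.103)
= 58.80 · (0.7079) = 41.62 mV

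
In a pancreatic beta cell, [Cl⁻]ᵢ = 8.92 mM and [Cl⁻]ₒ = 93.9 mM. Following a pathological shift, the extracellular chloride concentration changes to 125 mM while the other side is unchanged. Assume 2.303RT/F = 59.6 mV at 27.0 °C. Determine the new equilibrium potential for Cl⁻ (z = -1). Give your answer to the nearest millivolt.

-68 mV

After the shift: [Cl⁻]_out = 125, [Cl⁻]_in = 8.92 mM.
E_new = (59.6/-1)·log₁₀(125/8.92) = -59.60 · (1.1465) = -68.33 mV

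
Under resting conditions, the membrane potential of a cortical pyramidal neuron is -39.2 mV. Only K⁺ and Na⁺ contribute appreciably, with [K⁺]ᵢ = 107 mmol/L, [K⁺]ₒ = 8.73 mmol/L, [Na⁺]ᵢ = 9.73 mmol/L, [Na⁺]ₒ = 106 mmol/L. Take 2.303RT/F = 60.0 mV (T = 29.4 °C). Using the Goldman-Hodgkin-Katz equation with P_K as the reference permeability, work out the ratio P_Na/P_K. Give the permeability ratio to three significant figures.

Let α = P_Na/P_K. GHK: Vm = 60.0·log₁₀[(Kₒ + α·Naₒ)/(Kᵢ + α·Naᵢ)].
10^(Vm/60.0) = 10^(-39.2/60.0) = 0.22216
So 0.22216·(Kᵢ + α·Naᵢ) = Kₒ + α·Naₒ → α = (0.22216·107.0 − 8.73) / (106.0 − 0.22216·9.73)
α = (23.77 − 8.73) / (106.0 − 2.162) = 15.04/103.8 = 0.1449

0.145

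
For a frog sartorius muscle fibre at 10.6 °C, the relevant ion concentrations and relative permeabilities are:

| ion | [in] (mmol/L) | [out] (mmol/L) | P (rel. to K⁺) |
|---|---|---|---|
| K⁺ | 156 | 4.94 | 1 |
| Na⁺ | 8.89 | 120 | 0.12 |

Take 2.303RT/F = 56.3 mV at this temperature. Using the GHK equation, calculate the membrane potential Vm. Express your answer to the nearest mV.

Vm = 56.3 · log₁₀[(Σ P·[cation]ₒ + Σ P·[anion]ᵢ) / (Σ P·[cation]ᵢ + Σ P·[anion]ₒ)]
Numerator = 1×4.94 + 0.12×120 = 19.34
Denominator = 1×156 + 0.12×8.89 = 157.1
Vm = 56.3 · log₁₀(0.12313) = 56.3 × (-0.9096) = -51.21 mV

-51 mV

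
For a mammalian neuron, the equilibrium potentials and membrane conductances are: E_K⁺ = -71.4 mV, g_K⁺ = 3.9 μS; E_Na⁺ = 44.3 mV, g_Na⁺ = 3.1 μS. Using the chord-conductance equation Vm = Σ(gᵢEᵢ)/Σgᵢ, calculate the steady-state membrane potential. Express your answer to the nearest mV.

Σ gᵢEᵢ = 3.9·(-71.4) + 3.1·(44.3) = -141.13
Σ gᵢ = 3.9 + 3.1 = 7
Vm = -141.13 / 7 = -20.16 mV

-20 mV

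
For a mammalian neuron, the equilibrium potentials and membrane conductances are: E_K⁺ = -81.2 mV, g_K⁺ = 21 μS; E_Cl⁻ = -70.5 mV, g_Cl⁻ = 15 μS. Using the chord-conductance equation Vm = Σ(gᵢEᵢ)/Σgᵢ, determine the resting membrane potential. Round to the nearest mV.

-77 mV

Σ gᵢEᵢ = 21·(-81.2) + 15·(-70.5) = -2762.70
Σ gᵢ = 21 + 15 = 36
Vm = -2762.70 / 36 = -76.74 mV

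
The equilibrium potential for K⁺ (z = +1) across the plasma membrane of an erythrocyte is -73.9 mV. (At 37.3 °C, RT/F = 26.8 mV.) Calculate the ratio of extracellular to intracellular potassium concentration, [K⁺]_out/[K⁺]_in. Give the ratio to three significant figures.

ln([out]/[in]) = E·z/(26.8) = -73.9 × 1 / 26.8 = -2.7575
[out]/[in] = e^(-2.7575) = 0.06345

0.0635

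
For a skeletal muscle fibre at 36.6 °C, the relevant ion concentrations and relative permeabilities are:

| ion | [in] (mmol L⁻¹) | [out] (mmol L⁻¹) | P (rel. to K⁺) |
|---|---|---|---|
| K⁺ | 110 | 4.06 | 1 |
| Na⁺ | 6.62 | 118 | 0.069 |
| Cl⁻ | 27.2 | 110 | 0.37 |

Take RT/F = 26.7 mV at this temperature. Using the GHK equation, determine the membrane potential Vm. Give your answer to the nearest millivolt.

-51 mV

Vm = 26.7 · ln[(Σ P·[cation]ₒ + Σ P·[anion]ᵢ) / (Σ P·[cation]ᵢ + Σ P·[anion]ₒ)]
Numerator = 1×4.06 + 0.069×118 + 0.37×27.2 = 22.27
Denominator = 1×110 + 0.069×6.62 + 0.37×110 = 151.2
Vm = 26.7 · ln(0.1473) = 26.7 × (-1.9153) = -51.14 mV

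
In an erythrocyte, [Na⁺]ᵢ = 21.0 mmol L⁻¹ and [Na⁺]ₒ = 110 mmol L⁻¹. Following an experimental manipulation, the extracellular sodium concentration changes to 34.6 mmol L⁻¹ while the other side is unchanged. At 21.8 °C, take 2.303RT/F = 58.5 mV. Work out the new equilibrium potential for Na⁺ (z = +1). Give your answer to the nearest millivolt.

13 mV

After the shift: [Na⁺]_out = 34.6, [Na⁺]_in = 21.0 mmol L⁻¹.
E_new = (58.5/1)·log₁₀(34.6/21.0) = 58.50 · (0.2169) = 12.69 mV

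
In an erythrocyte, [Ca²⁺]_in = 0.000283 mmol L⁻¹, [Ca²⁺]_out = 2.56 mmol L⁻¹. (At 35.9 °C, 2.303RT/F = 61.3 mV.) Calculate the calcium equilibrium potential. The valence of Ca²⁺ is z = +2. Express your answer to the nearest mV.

E = (61.3/z) · log₁₀([Ca²⁺]_out/[Ca²⁺]_in) with z = +2.
= (61.3/2) · log₁₀(2.56/0.000283) = 30.65 · log₁₀(9046)
= 30.65 · (3.9565) = 121.27 mV

121 mV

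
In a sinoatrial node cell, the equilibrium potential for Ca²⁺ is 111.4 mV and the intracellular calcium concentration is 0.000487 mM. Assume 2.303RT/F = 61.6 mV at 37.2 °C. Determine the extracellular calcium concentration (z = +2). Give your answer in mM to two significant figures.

2.0 mM

Nernst: E = (61.6/2) · log₁₀([out]/[in]), so log₁₀([out]/[in]) = 111.4 × 2 / 61.6 = 3.6169.
[out]/[in] = 10^(3.6169) = 4139.
[out] = 4139 × 0.000487 = 2.016 mM.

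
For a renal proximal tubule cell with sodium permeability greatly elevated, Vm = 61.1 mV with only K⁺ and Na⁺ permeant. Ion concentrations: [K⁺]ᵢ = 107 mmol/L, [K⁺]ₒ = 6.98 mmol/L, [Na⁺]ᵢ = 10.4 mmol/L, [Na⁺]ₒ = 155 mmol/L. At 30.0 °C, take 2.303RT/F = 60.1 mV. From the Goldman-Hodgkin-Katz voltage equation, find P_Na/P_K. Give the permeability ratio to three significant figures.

23.5

Let α = P_Na/P_K. GHK: Vm = 60.1·log₁₀[(Kₒ + α·Naₒ)/(Kᵢ + α·Naᵢ)].
10^(Vm/60.1) = 10^(61.1/60.1) = 10.391
So 10.391·(Kᵢ + α·Naᵢ) = Kₒ + α·Naₒ → α = (10.391·107.0 − 6.98) / (155.0 − 10.391·10.4)
α = (1112 − 6.98) / (155.0 − 108.1) = 1105/46.94 = 23.54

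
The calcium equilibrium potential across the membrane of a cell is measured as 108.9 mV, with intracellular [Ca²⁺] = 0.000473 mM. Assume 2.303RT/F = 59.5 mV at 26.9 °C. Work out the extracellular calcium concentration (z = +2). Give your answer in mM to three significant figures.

Nernst: E = (59.5/2) · log₁₀([out]/[in]), so log₁₀([out]/[in]) = 108.9 × 2 / 59.5 = 3.6605.
[out]/[in] = 10^(3.6605) = 4576.
[out] = 4576 × 0.000473 = 2.165 mM.

2.16 mM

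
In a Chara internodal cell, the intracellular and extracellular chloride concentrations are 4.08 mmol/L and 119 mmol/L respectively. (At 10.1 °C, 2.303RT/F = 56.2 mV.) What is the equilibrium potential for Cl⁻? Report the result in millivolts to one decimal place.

-82.3 mV

E = (56.2/z) · log₁₀([Cl⁻]_out/[Cl⁻]_in) with z = -1.
For an anion, dividing by z = -1 reverses the sign.
= (56.2/-1) · log₁₀(119/4.08) = -56.20 · log₁₀(29.17)
= -56.20 · (1.4649) = -82.33 mV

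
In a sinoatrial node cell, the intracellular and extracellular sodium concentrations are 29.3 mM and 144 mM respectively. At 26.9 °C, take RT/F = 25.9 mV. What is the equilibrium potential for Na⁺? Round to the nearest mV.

E = (25.9/z) · ln([Na⁺]_out/[Na⁺]_in) with z = +1.
= (25.9/1) · ln(144/29.3) = 25.90 · ln(4.915)
= 25.90 · (1.5922) = 41.24 mV

41 mV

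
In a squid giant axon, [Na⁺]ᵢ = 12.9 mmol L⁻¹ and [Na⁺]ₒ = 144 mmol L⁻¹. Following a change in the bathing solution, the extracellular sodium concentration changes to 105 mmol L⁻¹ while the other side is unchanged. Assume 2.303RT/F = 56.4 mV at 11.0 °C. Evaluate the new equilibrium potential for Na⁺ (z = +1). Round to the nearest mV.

After the shift: [Na⁺]_out = 105, [Na⁺]_in = 12.9 mmol L⁻¹.
E_new = (56.4/1)·log₁₀(105/12.9) = 56.40 · (0.9106) = 51.36 mV

51 mV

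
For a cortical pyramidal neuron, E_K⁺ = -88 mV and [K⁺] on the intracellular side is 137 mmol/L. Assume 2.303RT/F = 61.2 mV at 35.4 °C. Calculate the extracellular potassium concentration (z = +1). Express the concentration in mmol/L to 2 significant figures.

Nernst: E = (61.2/1) · log₁₀([out]/[in]), so log₁₀([out]/[in]) = -88.0 × 1 / 61.2 = -1.4379.
[out]/[in] = 10^(-1.4379) = 0.03648.
[out] = 0.03648 × 137 = 4.998 mmol/L.

5.0 mmol/L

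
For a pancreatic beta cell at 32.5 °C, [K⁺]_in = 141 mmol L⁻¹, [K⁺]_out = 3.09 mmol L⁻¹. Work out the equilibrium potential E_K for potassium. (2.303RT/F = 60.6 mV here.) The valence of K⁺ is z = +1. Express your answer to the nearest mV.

E = (60.6/z) · log₁₀([K⁺]_out/[K⁺]_in) with z = +1.
= (60.6/1) · log₁₀(3.09/141) = 60.60 · log₁₀(0.02191)
= 60.60 · (-1.6593) = -100.55 mV

-101 mV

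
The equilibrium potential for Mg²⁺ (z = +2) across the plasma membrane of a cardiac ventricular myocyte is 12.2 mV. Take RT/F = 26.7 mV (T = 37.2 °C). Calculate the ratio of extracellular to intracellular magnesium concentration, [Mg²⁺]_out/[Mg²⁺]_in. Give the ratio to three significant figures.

ln([out]/[in]) = E·z/(26.7) = 12.2 × 2 / 26.7 = 0.9139
[out]/[in] = e^(0.9139) = 2.494

2.49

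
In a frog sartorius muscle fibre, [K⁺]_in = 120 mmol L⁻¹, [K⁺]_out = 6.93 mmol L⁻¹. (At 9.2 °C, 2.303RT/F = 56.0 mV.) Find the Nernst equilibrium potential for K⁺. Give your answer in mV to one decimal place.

E = (56.0/z) · log₁₀([K⁺]_out/[K⁺]_in) with z = +1.
= (56.0/1) · log₁₀(6.93/120) = 56.00 · log₁₀(0.05775)
= 56.00 · (-1.2384) = -69.35 mV

-69.4 mV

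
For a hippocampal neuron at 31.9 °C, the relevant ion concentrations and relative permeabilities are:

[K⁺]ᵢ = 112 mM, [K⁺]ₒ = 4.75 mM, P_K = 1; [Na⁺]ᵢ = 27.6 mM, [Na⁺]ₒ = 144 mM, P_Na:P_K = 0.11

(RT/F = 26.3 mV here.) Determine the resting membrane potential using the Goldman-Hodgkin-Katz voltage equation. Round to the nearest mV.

-45 mV

Vm = 26.3 · ln[(Σ P·[cation]ₒ + Σ P·[anion]ᵢ) / (Σ P·[cation]ᵢ + Σ P·[anion]ₒ)]
Numerator = 1×4.75 + 0.11×144 = 20.59
Denominator = 1×112 + 0.11×27.6 = 115
Vm = 26.3 · ln(0.17899) = 26.3 × (-1.7204) = -45.25 mV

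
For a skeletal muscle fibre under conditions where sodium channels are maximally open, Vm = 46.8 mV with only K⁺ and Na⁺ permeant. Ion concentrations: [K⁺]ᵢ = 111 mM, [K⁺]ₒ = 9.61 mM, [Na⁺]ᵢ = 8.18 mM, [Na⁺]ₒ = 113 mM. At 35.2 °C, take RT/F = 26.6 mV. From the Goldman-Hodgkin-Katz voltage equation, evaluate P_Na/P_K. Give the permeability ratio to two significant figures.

9.7

Let α = P_Na/P_K. GHK: Vm = 26.6·ln[(Kₒ + α·Naₒ)/(Kᵢ + α·Naᵢ)].
e^(Vm/26.6) = e^(46.8/26.6) = 5.8089
So 5.8089·(Kᵢ + α·Naᵢ) = Kₒ + α·Naₒ → α = (5.8089·111.0 − 9.61) / (113.0 − 5.8089·8.18)
α = (644.8 − 9.61) / (113.0 − 47.52) = 635.2/65.48 = 9.7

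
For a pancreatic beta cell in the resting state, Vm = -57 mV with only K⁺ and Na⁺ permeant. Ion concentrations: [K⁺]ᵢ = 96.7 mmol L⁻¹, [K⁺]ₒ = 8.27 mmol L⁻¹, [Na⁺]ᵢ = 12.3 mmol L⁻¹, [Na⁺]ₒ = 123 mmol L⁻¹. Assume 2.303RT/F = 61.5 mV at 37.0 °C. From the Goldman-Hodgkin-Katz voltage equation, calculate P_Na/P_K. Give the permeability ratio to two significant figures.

Let α = P_Na/P_K. GHK: Vm = 61.5·log₁₀[(Kₒ + α·Naₒ)/(Kᵢ + α·Naᵢ)].
10^(Vm/61.5) = 10^(-57.0/61.5) = 0.11835
So 0.11835·(Kᵢ + α·Naᵢ) = Kₒ + α·Naₒ → α = (0.11835·96.7 − 8.27) / (123.0 − 0.11835·12.3)
α = (11.44 − 8.27) / (123.0 − 1.456) = 3.175/121.5 = 0.02612

0.026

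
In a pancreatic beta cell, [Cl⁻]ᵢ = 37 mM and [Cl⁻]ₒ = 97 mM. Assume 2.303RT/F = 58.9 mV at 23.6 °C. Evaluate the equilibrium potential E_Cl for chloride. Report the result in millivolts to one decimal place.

-24.7 mV

E = (58.9/z) · log₁₀([Cl⁻]_out/[Cl⁻]_in) with z = -1.
For an anion, dividing by z = -1 reverses the sign.
= (58.9/-1) · log₁₀(97/37) = -58.90 · log₁₀(2.622)
= -58.90 · (0.4186) = -24.65 mV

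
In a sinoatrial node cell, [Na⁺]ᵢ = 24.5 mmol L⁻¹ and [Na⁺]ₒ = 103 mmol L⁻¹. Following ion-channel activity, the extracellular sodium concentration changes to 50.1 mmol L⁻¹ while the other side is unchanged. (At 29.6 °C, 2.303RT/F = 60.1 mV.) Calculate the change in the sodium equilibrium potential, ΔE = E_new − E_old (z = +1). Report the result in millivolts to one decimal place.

E_old = (60.1/1)·log₁₀(103/24.5) = 37.48 mV
E_new = (60.1/1)·log₁₀(50.1/24.5) = 18.67 mV
ΔE = 18.67 − (37.48) = -18.81 mV

-18.8 mV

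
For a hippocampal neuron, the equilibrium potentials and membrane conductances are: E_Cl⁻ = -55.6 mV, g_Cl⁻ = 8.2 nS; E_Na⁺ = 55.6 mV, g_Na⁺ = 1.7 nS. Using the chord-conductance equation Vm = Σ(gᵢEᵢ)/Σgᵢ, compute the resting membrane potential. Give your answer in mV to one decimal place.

Σ gᵢEᵢ = 8.2·(-55.6) + 1.7·(55.6) = -361.40
Σ gᵢ = 8.2 + 1.7 = 9.9
Vm = -361.40 / 9.9 = -36.51 mV

-36.5 mV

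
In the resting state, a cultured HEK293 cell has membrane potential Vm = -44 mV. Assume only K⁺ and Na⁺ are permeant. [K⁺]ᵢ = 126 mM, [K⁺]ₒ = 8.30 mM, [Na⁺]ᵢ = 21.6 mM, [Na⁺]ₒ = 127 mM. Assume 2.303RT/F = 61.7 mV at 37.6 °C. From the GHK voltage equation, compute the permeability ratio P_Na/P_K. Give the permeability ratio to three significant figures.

0.131

Let α = P_Na/P_K. GHK: Vm = 61.7·log₁₀[(Kₒ + α·Naₒ)/(Kᵢ + α·Naᵢ)].
10^(Vm/61.7) = 10^(-44.0/61.7) = 0.19359
So 0.19359·(Kᵢ + α·Naᵢ) = Kₒ + α·Naₒ → α = (0.19359·126.0 − 8.3) / (127.0 − 0.19359·21.6)
α = (24.39 − 8.3) / (127.0 − 4.181) = 16.09/122.8 = 0.131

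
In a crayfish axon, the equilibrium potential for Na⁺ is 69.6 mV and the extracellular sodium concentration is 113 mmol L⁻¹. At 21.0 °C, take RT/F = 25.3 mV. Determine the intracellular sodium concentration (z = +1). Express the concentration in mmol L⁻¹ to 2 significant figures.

Nernst: E = (25.3/1) · ln([out]/[in]), so ln([out]/[in]) = 69.6 × 1 / 25.3 = 2.7510.
[out]/[in] = e^(2.7510) = 15.66.
[in] = 113 / 15.66 = 7.217 mmol L⁻¹.

7.2 mmol L⁻¹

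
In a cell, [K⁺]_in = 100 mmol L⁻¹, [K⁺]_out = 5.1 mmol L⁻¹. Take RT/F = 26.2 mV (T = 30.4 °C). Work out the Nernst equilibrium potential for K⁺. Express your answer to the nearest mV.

-78 mV

E = (26.2/z) · ln([K⁺]_out/[K⁺]_in) with z = +1.
= (26.2/1) · ln(5.1/100) = 26.20 · ln(0.051)
= 26.20 · (-2.9759) = -77.97 mV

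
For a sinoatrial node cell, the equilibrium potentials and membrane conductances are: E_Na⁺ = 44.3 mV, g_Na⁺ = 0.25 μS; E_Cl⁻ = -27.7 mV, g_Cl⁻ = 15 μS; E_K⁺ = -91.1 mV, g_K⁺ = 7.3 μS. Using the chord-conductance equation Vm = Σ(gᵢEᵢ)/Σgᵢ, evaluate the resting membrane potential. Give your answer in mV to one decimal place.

-47.4 mV

Σ gᵢEᵢ = 0.25·(44.3) + 15·(-27.7) + 7.3·(-91.1) = -1069.45
Σ gᵢ = 0.25 + 15 + 7.3 = 22.55
Vm = -1069.45 / 22.55 = -47.43 mV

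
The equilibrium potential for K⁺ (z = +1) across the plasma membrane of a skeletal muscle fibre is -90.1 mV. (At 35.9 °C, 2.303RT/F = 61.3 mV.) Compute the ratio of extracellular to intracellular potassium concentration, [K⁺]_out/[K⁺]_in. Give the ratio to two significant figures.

log₁₀([out]/[in]) = E·z/(61.3) = -90.1 × 1 / 61.3 = -1.4698
[out]/[in] = 10^(-1.4698) = 0.0339

0.034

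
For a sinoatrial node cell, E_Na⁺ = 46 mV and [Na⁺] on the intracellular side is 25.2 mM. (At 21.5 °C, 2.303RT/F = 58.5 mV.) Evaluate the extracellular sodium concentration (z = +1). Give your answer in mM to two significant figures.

Nernst: E = (58.5/1) · log₁₀([out]/[in]), so log₁₀([out]/[in]) = 46.0 × 1 / 58.5 = 0.7863.
[out]/[in] = 10^(0.7863) = 6.114.
[out] = 6.114 × 25.2 = 154.1 mM.

150 mM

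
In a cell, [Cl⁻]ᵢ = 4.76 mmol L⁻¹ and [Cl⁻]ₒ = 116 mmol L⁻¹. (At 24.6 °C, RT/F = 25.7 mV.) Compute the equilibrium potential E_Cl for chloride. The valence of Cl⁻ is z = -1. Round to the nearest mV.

-82 mV

E = (25.7/z) · ln([Cl⁻]_out/[Cl⁻]_in) with z = -1.
For an anion, dividing by z = -1 reverses the sign.
= (25.7/-1) · ln(116/4.76) = -25.70 · ln(24.37)
= -25.70 · (3.1933) = -82.07 mV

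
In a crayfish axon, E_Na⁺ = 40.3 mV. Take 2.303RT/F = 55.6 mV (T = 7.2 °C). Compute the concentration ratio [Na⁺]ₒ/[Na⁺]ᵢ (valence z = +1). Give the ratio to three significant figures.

log₁₀([out]/[in]) = E·z/(55.6) = 40.3 × 1 / 55.6 = 0.7248
[out]/[in] = 10^(0.7248) = 5.307

5.31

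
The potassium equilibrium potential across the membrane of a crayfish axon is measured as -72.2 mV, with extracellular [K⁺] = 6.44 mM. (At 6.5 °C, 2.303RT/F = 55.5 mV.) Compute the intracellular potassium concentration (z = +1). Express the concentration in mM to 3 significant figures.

129 mM

Nernst: E = (55.5/1) · log₁₀([out]/[in]), so log₁₀([out]/[in]) = -72.2 × 1 / 55.5 = -1.3009.
[out]/[in] = 10^(-1.3009) = 0.05001.
[in] = 6.44 / 0.05001 = 128.8 mM.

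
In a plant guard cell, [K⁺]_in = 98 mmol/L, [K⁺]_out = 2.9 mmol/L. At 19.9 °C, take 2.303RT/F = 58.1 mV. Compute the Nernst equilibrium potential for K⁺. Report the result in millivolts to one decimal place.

E = (58.1/z) · log₁₀([K⁺]_out/[K⁺]_in) with z = +1.
= (58.1/1) · log₁₀(2.9/98) = 58.10 · log₁₀(0.02959)
= 58.10 · (-1.5288) = -88.82 mV

-88.8 mV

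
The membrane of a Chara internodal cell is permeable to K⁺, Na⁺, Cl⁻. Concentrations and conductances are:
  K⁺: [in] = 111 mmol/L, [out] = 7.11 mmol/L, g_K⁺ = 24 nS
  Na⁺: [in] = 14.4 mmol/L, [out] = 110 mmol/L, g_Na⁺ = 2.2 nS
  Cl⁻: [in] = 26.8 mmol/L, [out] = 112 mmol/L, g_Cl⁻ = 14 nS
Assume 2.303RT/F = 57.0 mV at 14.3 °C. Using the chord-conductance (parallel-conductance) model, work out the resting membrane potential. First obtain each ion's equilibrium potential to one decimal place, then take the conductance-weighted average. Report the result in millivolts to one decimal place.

E_K⁺ = (57.0/1)·log₁₀(7.11/111) = -68.0 mV
E_Na⁺ = (57.0/1)·log₁₀(110/14.4) = 50.3 mV
E_Cl⁻ = (57.0/-1)·log₁₀(112/26.8) = -35.4 mV
Vm = (Σ gᵢEᵢ)/(Σ gᵢ) = (24·-68.0 + 2.2·50.3 + 14·-35.4) / (24 + 2.2 + 14)
= -2016.94 / 40.2 = -50.17 mV

-50.2 mV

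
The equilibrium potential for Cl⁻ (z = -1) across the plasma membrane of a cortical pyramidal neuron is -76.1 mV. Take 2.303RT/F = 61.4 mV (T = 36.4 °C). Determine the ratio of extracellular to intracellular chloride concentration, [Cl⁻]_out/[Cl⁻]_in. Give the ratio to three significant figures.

17.4

log₁₀([out]/[in]) = E·z/(61.4) = -76.1 × -1 / 61.4 = 1.2394
[out]/[in] = 10^(1.2394) = 17.35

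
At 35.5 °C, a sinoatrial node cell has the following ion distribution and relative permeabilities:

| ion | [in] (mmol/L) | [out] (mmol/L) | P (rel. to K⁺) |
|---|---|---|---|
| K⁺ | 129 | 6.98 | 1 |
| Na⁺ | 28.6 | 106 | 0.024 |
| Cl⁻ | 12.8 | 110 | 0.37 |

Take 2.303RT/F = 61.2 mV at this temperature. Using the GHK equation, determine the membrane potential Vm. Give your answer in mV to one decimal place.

Vm = 61.2 · log₁₀[(Σ P·[cation]ₒ + Σ P·[anion]ᵢ) / (Σ P·[cation]ᵢ + Σ P·[anion]ₒ)]
Numerator = 1×6.98 + 0.024×106 + 0.37×12.8 = 14.26
Denominator = 1×129 + 0.024×28.6 + 0.37×110 = 170.4
Vm = 61.2 · log₁₀(0.083692) = 61.2 × (-1.0773) = -65.93 mV

-65.9 mV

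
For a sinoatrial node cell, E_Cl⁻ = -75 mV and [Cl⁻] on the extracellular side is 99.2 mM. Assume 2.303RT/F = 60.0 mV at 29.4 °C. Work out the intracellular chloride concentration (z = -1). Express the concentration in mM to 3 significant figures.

Nernst: E = (60.0/-1) · log₁₀([out]/[in]), so log₁₀([out]/[in]) = -75.0 × -1 / 60.0 = 1.2500.
[out]/[in] = 10^(1.2500) = 17.78.
[in] = 99.2 / 17.78 = 5.578 mM.

5.58 mM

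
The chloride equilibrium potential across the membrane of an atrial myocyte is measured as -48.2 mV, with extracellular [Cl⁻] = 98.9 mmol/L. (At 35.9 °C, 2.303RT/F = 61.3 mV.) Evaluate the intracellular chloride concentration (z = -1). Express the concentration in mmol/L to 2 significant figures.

Nernst: E = (61.3/-1) · log₁₀([out]/[in]), so log₁₀([out]/[in]) = -48.2 × -1 / 61.3 = 0.7863.
[out]/[in] = 10^(0.7863) = 6.114.
[in] = 98.9 / 6.114 = 16.18 mmol/L.

16 mmol/L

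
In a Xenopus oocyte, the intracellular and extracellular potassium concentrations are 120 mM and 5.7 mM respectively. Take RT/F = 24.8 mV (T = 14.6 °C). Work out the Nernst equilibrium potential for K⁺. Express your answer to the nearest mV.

-76 mV

E = (24.8/z) · ln([K⁺]_out/[K⁺]_in) with z = +1.
= (24.8/1) · ln(5.7/120) = 24.80 · ln(0.0475)
= 24.80 · (-3.0470) = -75.57 mV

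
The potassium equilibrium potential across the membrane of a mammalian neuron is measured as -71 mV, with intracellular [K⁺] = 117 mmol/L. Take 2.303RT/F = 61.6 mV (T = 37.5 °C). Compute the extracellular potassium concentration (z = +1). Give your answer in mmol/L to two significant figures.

8.2 mmol/L

Nernst: E = (61.6/1) · log₁₀([out]/[in]), so log₁₀([out]/[in]) = -71.0 × 1 / 61.6 = -1.1526.
[out]/[in] = 10^(-1.1526) = 0.07037.
[out] = 0.07037 × 117 = 8.234 mmol/L.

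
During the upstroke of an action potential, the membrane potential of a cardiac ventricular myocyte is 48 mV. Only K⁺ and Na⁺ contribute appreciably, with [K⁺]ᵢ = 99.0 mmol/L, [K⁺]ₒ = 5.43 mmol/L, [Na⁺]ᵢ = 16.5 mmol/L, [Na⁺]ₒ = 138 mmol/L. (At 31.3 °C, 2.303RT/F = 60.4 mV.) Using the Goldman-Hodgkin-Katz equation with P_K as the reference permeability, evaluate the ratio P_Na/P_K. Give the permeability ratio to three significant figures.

17.4

Let α = P_Na/P_K. GHK: Vm = 60.4·log₁₀[(Kₒ + α·Naₒ)/(Kᵢ + α·Naᵢ)].
10^(Vm/60.4) = 10^(48.0/60.4) = 6.2331
So 6.2331·(Kᵢ + α·Naᵢ) = Kₒ + α·Naₒ → α = (6.2331·99.0 − 5.43) / (138.0 − 6.2331·16.5)
α = (617.1 − 5.43) / (138.0 − 102.8) = 611.6/35.15 = 17.4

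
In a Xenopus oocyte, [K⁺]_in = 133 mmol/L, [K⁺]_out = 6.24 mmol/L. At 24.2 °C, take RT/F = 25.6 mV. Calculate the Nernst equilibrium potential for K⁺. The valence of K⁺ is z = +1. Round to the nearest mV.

-78 mV

E = (25.6/z) · ln([K⁺]_out/[K⁺]_in) with z = +1.
= (25.6/1) · ln(6.24/133) = 25.60 · ln(0.04692)
= 25.60 · (-3.0594) = -78.32 mV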